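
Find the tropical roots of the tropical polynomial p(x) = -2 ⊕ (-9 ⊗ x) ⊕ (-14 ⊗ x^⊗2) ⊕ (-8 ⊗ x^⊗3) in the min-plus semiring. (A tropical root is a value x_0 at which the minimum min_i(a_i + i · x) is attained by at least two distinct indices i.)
Roots: {-6, 5, 7}

Each tropical root is a break point of the lower envelope of the lines y = a_i + i · x (there are 4 lines, with slopes 0, 1, ..., 3). Only the lines that attain the minimum somewhere contribute to roots; other lines are dominated. Here the surviving (envelope) indices are i = 3, i = 2, i = 1, i = 0.
Intersections between consecutive envelope lines give the roots: for adjacent envelope indices i < j the intersection is x = (a_i − a_j) / (j − i). Reading off the sorted break points: {-6, 5, 7}.
Verification: at each break x_0, at least two indices attain the minimum of min_i(a_i + i · x_0).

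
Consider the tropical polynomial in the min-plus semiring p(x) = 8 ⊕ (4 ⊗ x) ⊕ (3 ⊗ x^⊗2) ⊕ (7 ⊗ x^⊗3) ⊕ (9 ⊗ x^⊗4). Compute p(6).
p(6) = 8

A tropical monomial a ⊗ x^⊗i evaluates to a + i · x. Evaluating each term at x = 6:
  Term 0 contributes 8 + 0 · 6 = 8
  Term 1 contributes 4 + 1 · 6 = 10
  Term 2 contributes 3 + 2 · 6 = 15
  Term 3 contributes 7 + 3 · 6 = 25
  Term 4 contributes 9 + 4 · 6 = 33
p(6) = ⊕ of these = min[8, 10, 15, 25, 33] = 8.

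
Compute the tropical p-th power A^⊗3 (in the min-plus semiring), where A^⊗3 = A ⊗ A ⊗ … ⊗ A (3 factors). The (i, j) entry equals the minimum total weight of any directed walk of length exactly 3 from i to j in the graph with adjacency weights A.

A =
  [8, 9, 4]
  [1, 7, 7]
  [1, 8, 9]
A^⊗3 =
  [13, 14, 9]
  [6, 13, 12]
  [6, 13, 13]

Each entry (A^⊗3)_ij equals the minimum over all length-3 walks i = v_0 → v_1 → … → v_3 = j of Σ_t A[v_t][v_{t+1}]. For example, for (i, j) = (0, 2) we minimise over 9 possible intermediate vertex sequences; the minimum is 9, attained along the walk 0 → 2 → 0 → 2.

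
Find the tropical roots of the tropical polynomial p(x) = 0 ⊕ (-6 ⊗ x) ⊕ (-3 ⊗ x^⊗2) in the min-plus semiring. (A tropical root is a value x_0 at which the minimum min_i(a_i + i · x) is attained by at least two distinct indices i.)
Roots: {-3, 6}

Each tropical root is a break point of the lower envelope of the lines y = a_i + i · x (there are 3 lines, with slopes 0, 1, ..., 2). Only the lines that attain the minimum somewhere contribute to roots; other lines are dominated. Here the surviving (envelope) indices are i = 2, i = 1, i = 0.
Intersections between consecutive envelope lines give the roots: for adjacent envelope indices i < j the intersection is x = (a_i − a_j) / (j − i). Reading off the sorted break points: {-3, 6}.
Verification: at each break x_0, at least two indices attain the minimum of min_i(a_i + i · x_0).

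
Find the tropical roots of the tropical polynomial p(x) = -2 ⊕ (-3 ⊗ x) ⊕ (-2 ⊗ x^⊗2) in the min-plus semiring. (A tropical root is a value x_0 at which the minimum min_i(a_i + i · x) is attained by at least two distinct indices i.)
Roots: {-1, 1}

Each tropical root is a break point of the lower envelope of the lines y = a_i + i · x (there are 3 lines, with slopes 0, 1, ..., 2). Only the lines that attain the minimum somewhere contribute to roots; other lines are dominated. Here the surviving (envelope) indices are i = 2, i = 1, i = 0.
Intersections between consecutive envelope lines give the roots: for adjacent envelope indices i < j the intersection is x = (a_i − a_j) / (j − i). Reading off the sorted break points: {-1, 1}.
Verification: at each break x_0, at least two indices attain the minimum of min_i(a_i + i · x_0).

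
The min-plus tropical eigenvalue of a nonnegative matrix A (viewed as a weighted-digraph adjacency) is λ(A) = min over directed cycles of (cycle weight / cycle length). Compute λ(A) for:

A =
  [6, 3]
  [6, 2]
λ(A) = 2

Enumerate directed cycles and compute their means (weight / length). Sample:
  cycle 0 → 0: weight = 6, length = 1, mean = 6/1 ≈ 6.000
  cycle 1 → 1: weight = 2, length = 1, mean = 2/1 ≈ 2.000
  cycle 0 → 1 → 0: weight = 9, length = 2, mean = 9/2 ≈ 4.500
  cycle 1 → 0 → 1: weight = 9, length = 2, mean = 9/2 ≈ 4.500
Minimum mean = 2.000, attained e.g. along the cycle 1 → 1 with weight 2 and length 1. So λ(A) = 2/1 = 2.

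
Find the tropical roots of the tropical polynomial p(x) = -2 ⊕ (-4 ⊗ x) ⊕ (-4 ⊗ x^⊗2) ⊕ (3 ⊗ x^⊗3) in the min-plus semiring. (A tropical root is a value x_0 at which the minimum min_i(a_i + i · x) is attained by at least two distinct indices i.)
Roots: {-7, 0, 2}

Each tropical root is a break point of the lower envelope of the lines y = a_i + i · x (there are 4 lines, with slopes 0, 1, ..., 3). Only the lines that attain the minimum somewhere contribute to roots; other lines are dominated. Here the surviving (envelope) indices are i = 3, i = 2, i = 1, i = 0.
Intersections between consecutive envelope lines give the roots: for adjacent envelope indices i < j the intersection is x = (a_i − a_j) / (j − i). Reading off the sorted break points: {-7, 0, 2}.
Verification: at each break x_0, at least two indices attain the minimum of min_i(a_i + i · x_0).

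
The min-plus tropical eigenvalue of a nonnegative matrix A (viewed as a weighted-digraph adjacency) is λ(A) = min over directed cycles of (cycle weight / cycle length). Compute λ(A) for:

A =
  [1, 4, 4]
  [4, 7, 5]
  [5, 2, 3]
λ(A) = 1

Enumerate directed cycles and compute their means (weight / length). Sample:
  cycle 0 → 0: weight = 1, length = 1, mean = 1/1 ≈ 1.000
  cycle 1 → 1: weight = 7, length = 1, mean = 7/1 ≈ 7.000
  cycle 2 → 2: weight = 3, length = 1, mean = 3/1 ≈ 3.000
  cycle 0 → 1 → 0: weight = 8, length = 2, mean = 8/2 ≈ 4.000
  cycle 0 → 2 → 0: weight = 9, length = 2, mean = 9/2 ≈ 4.500
  cycle 1 → 0 → 1: weight = 8, length = 2, mean = 8/2 ≈ 4.000
Minimum mean = 1.000, attained e.g. along the cycle 0 → 0 with weight 1 and length 1. So λ(A) = 1/1 = 1.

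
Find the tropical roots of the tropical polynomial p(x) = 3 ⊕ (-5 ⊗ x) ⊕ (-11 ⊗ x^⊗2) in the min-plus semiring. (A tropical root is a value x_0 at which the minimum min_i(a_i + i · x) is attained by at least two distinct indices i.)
Roots: {6, 8}

Each tropical root is a break point of the lower envelope of the lines y = a_i + i · x (there are 3 lines, with slopes 0, 1, ..., 2). Only the lines that attain the minimum somewhere contribute to roots; other lines are dominated. Here the surviving (envelope) indices are i = 2, i = 1, i = 0.
Intersections between consecutive envelope lines give the roots: for adjacent envelope indices i < j the intersection is x = (a_i − a_j) / (j − i). Reading off the sorted break points: {6, 8}.
Verification: at each break x_0, at least two indices attain the minimum of min_i(a_i + i · x_0).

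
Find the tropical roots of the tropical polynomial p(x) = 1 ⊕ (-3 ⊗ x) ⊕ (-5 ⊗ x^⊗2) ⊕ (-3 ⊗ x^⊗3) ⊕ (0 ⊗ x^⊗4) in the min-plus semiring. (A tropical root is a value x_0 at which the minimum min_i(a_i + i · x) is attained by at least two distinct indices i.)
Roots: {-3, -2, 2, 4}

Each tropical root is a break point of the lower envelope of the lines y = a_i + i · x (there are 5 lines, with slopes 0, 1, ..., 4). Only the lines that attain the minimum somewhere contribute to roots; other lines are dominated. Here the surviving (envelope) indices are i = 4, i = 3, i = 2, i = 1, i = 0.
Intersections between consecutive envelope lines give the roots: for adjacent envelope indices i < j the intersection is x = (a_i − a_j) / (j − i). Reading off the sorted break points: {-3, -2, 2, 4}.
Verification: at each break x_0, at least two indices attain the minimum of min_i(a_i + i · x_0).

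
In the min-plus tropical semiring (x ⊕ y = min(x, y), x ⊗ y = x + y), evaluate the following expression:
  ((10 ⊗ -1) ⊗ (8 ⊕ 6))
((10 ⊗ -1) ⊗ (8 ⊕ 6)) = 15

Expand innermost to outermost. Recall ⊕ takes the minimum of its arguments and ⊗ takes their sum. Working out the expression ((10 ⊗ -1) ⊗ (8 ⊕ 6)) gives 15.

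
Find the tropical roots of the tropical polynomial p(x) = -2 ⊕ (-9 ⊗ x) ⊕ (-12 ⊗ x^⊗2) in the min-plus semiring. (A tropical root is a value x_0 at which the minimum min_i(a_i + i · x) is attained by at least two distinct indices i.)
Roots: {3, 7}

Each tropical root is a break point of the lower envelope of the lines y = a_i + i · x (there are 3 lines, with slopes 0, 1, ..., 2). Only the lines that attain the minimum somewhere contribute to roots; other lines are dominated. Here the surviving (envelope) indices are i = 2, i = 1, i = 0.
Intersections between consecutive envelope lines give the roots: for adjacent envelope indices i < j the intersection is x = (a_i − a_j) / (j − i). Reading off the sorted break points: {3, 7}.
Verification: at each break x_0, at least two indices attain the minimum of min_i(a_i + i · x_0).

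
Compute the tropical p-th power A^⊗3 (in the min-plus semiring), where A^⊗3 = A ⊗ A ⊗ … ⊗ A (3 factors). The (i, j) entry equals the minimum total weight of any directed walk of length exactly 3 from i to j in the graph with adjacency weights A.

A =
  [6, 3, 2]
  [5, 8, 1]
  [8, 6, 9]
A^⊗3 =
  [12, 10, 9]
  [12, 12, 8]
  [15, 13, 12]

Each entry (A^⊗3)_ij equals the minimum over all length-3 walks i = v_0 → v_1 → … → v_3 = j of Σ_t A[v_t][v_{t+1}]. For example, for (i, j) = (0, 2) we minimise over 9 possible intermediate vertex sequences; the minimum is 9, attained along the walk 0 → 2 → 1 → 2.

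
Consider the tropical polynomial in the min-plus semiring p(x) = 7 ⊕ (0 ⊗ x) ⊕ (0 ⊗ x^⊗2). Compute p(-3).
p(-3) = -6

A tropical monomial a ⊗ x^⊗i evaluates to a + i · x. Evaluating each term at x = -3:
  Term 0 contributes 7 + 0 · -3 = 7
  Term 1 contributes 0 + 1 · -3 = -3
  Term 2 contributes 0 + 2 · -3 = -6
p(-3) = ⊕ of these = min[7, -3, -6] = -6.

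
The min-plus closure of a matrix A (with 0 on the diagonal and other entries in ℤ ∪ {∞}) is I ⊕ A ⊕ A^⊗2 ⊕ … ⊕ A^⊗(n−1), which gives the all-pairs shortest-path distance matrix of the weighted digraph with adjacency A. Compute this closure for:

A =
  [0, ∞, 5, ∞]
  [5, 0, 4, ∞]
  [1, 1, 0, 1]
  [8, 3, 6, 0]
Closure =
  [0, 6, 5, 6]
  [5, 0, 4, 5]
  [1, 1, 0, 1]
  [7, 3, 6, 0]

This is the Floyd-Warshall all-pairs shortest-path computation. For each intermediate vertex k = 0, 1, …, 3, update dist[i][j] ← min(dist[i][j], dist[i][k] + dist[k][j]). The final matrix gives, for each (i, j), the minimum total weight of any directed path from i to j (possibly empty when i = j).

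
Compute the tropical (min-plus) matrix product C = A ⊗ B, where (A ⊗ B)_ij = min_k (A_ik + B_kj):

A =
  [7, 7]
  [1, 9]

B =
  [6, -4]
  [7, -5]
A ⊗ B =
  [13, 2]
  [7, -3]

Apply the min-plus product entry-by-entry:
  C[0][0] = min over k of (A[0][0] + B[0][0] = 7 + 6 = 13, A[0][1] + B[1][0] = 7 + 7 = 14) = 13 (attained at k = 0)
  C[0][1] = min over k of (A[0][0] + B[0][1] = 7 + -4 = 3, A[0][1] + B[1][1] = 7 + -5 = 2) = 2 (attained at k = 1)
  C[1][0] = min over k of (A[1][0] + B[0][0] = 1 + 6 = 7, A[1][1] + B[1][0] = 9 + 7 = 16) = 7 (attained at k = 0)
  C[1][1] = min over k of (A[1][0] + B[0][1] = 1 + -4 = -3, A[1][1] + B[1][1] = 9 + -5 = 4) = -3 (attained at k = 0)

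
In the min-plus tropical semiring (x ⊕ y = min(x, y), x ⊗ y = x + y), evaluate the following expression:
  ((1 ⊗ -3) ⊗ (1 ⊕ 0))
((1 ⊗ -3) ⊗ (1 ⊕ 0)) = -2

Expand innermost to outermost. Recall ⊕ takes the minimum of its arguments and ⊗ takes their sum. Working out the expression ((1 ⊗ -3) ⊗ (1 ⊕ 0)) gives -2.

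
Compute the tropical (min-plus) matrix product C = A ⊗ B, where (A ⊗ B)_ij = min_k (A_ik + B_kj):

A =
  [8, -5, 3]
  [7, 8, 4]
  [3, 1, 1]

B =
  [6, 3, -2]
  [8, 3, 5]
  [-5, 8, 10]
A ⊗ B =
  [-2, -2, 0]
  [-1, 10, 5]
  [-4, 4, 1]

Apply the min-plus product entry-by-entry:
  C[0][0] = min over k of (A[0][0] + B[0][0] = 8 + 6 = 14, A[0][1] + B[1][0] = -5 + 8 = 3, A[0][2] + B[2][0] = 3 + -5 = -2) = -2 (attained at k = 2)
  C[0][1] = min over k of (A[0][0] + B[0][1] = 8 + 3 = 11, A[0][1] + B[1][1] = -5 + 3 = -2, A[0][2] + B[2][1] = 3 + 8 = 11) = -2 (attained at k = 1)
  C[0][2] = min over k of (A[0][0] + B[0][2] = 8 + -2 = 6, A[0][1] + B[1][2] = -5 + 5 = 0, A[0][2] + B[2][2] = 3 + 10 = 13) = 0 (attained at k = 1)
  C[1][0] = min over k of (A[1][0] + B[0][0] = 7 + 6 = 13, A[1][1] + B[1][0] = 8 + 8 = 16, A[1][2] + B[2][0] = 4 + -5 = -1) = -1 (attained at k = 2)
  C[1][1] = min over k of (A[1][0] + B[0][1] = 7 + 3 = 10, A[1][1] + B[1][1] = 8 + 3 = 11, A[1][2] + B[2][1] = 4 + 8 = 12) = 10 (attained at k = 0)
  C[1][2] = min over k of (A[1][0] + B[0][2] = 7 + -2 = 5, A[1][1] + B[1][2] = 8 + 5 = 13, A[1][2] + B[2][2] = 4 + 10 = 14) = 5 (attained at k = 0)
  C[2][0] = min over k of (A[2][0] + B[0][0] = 3 + 6 = 9, A[2][1] + B[1][0] = 1 + 8 = 9, A[2][2] + B[2][0] = 1 + -5 = -4) = -4 (attained at k = 2)
  C[2][1] = min over k of (A[2][0] + B[0][1] = 3 + 3 = 6, A[2][1] + B[1][1] = 1 + 3 = 4, A[2][2] + B[2][1] = 1 + 8 = 9) = 4 (attained at k = 1)
  C[2][2] = min over k of (A[2][0] + B[0][2] = 3 + -2 = 1, A[2][1] + B[1][2] = 1 + 5 = 6, A[2][2] + B[2][2] = 1 + 10 = 11) = 1 (attained at k = 0)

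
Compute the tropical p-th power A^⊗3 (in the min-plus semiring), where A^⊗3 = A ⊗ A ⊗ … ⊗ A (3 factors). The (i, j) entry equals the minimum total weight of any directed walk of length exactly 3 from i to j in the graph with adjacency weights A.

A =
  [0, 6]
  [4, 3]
A^⊗3 =
  [0, 6]
  [4, 9]

Each entry (A^⊗3)_ij equals the minimum over all length-3 walks i = v_0 → v_1 → … → v_3 = j of Σ_t A[v_t][v_{t+1}]. For example, for (i, j) = (0, 1) we minimise over 4 possible intermediate vertex sequences; the minimum is 6, attained along the walk 0 → 0 → 0 → 1.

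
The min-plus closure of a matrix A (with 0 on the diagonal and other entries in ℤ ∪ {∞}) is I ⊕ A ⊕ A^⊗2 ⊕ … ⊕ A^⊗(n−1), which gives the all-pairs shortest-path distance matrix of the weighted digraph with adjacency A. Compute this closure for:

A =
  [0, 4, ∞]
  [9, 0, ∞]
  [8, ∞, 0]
Closure =
  [0, 4, ∞]
  [9, 0, ∞]
  [8, 12, 0]

This is the Floyd-Warshall all-pairs shortest-path computation. For each intermediate vertex k = 0, 1, …, 2, update dist[i][j] ← min(dist[i][j], dist[i][k] + dist[k][j]). The final matrix gives, for each (i, j), the minimum total weight of any directed path from i to j (possibly empty when i = j).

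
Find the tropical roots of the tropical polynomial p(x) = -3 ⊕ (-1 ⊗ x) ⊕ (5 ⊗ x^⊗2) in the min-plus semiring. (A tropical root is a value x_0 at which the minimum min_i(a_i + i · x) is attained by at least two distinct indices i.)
Roots: {-6, -2}

Each tropical root is a break point of the lower envelope of the lines y = a_i + i · x (there are 3 lines, with slopes 0, 1, ..., 2). Only the lines that attain the minimum somewhere contribute to roots; other lines are dominated. Here the surviving (envelope) indices are i = 2, i = 1, i = 0.
Intersections between consecutive envelope lines give the roots: for adjacent envelope indices i < j the intersection is x = (a_i − a_j) / (j − i). Reading off the sorted break points: {-6, -2}.
Verification: at each break x_0, at least two indices attain the minimum of min_i(a_i + i · x_0).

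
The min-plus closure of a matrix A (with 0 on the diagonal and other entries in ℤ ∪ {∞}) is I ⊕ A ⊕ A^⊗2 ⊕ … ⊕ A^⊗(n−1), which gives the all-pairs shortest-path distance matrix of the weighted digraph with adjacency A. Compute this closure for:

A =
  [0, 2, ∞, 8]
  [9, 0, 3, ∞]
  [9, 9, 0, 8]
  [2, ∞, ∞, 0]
Closure =
  [0, 2, 5, 8]
  [9, 0, 3, 11]
  [9, 9, 0, 8]
  [2, 4, 7, 0]

This is the Floyd-Warshall all-pairs shortest-path computation. For each intermediate vertex k = 0, 1, …, 3, update dist[i][j] ← min(dist[i][j], dist[i][k] + dist[k][j]). The final matrix gives, for each (i, j), the minimum total weight of any directed path from i to j (possibly empty when i = j).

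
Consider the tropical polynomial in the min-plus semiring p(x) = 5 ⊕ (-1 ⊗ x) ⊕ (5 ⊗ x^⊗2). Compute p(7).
p(7) = 5

A tropical monomial a ⊗ x^⊗i evaluates to a + i · x. Evaluating each term at x = 7:
  Term 0 contributes 5 + 0 · 7 = 5
  Term 1 contributes -1 + 1 · 7 = 6
  Term 2 contributes 5 + 2 · 7 = 19
p(7) = ⊕ of these = min[5, 6, 19] = 5.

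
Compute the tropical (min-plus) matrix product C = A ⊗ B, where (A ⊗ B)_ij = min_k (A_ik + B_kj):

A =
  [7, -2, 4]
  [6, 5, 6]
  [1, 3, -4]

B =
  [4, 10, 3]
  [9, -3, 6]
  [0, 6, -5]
A ⊗ B =
  [4, -5, -1]
  [6, 2, 1]
  [-4, 0, -9]

Apply the min-plus product entry-by-entry:
  C[0][0] = min over k of (A[0][0] + B[0][0] = 7 + 4 = 11, A[0][1] + B[1][0] = -2 + 9 = 7, A[0][2] + B[2][0] = 4 + 0 = 4) = 4 (attained at k = 2)
  C[0][1] = min over k of (A[0][0] + B[0][1] = 7 + 10 = 17, A[0][1] + B[1][1] = -2 + -3 = -5, A[0][2] + B[2][1] = 4 + 6 = 10) = -5 (attained at k = 1)
  C[0][2] = min over k of (A[0][0] + B[0][2] = 7 + 3 = 10, A[0][1] + B[1][2] = -2 + 6 = 4, A[0][2] + B[2][2] = 4 + -5 = -1) = -1 (attained at k = 2)
  C[1][0] = min over k of (A[1][0] + B[0][0] = 6 + 4 = 10, A[1][1] + B[1][0] = 5 + 9 = 14, A[1][2] + B[2][0] = 6 + 0 = 6) = 6 (attained at k = 2)
  C[1][1] = min over k of (A[1][0] + B[0][1] = 6 + 10 = 16, A[1][1] + B[1][1] = 5 + -3 = 2, A[1][2] + B[2][1] = 6 + 6 = 12) = 2 (attained at k = 1)
  C[1][2] = min over k of (A[1][0] + B[0][2] = 6 + 3 = 9, A[1][1] + B[1][2] = 5 + 6 = 11, A[1][2] + B[2][2] = 6 + -5 = 1) = 1 (attained at k = 2)
  C[2][0] = min over k of (A[2][0] + B[0][0] = 1 + 4 = 5, A[2][1] + B[1][0] = 3 + 9 = 12, A[2][2] + B[2][0] = -4 + 0 = -4) = -4 (attained at k = 2)
  C[2][1] = min over k of (A[2][0] + B[0][1] = 1 + 10 = 11, A[2][1] + B[1][1] = 3 + -3 = 0, A[2][2] + B[2][1] = -4 + 6 = 2) = 0 (attained at k = 1)
  C[2][2] = min over k of (A[2][0] + B[0][2] = 1 + 3 = 4, A[2][1] + B[1][2] = 3 + 6 = 9, A[2][2] + B[2][2] = -4 + -5 = -9) = -9 (attained at k = 2)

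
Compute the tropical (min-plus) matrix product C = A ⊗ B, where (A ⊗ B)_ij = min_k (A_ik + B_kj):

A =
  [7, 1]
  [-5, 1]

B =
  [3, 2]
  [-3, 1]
A ⊗ B =
  [-2, 2]
  [-2, -3]

Apply the min-plus product entry-by-entry:
  C[0][0] = min over k of (A[0][0] + B[0][0] = 7 + 3 = 10, A[0][1] + B[1][0] = 1 + -3 = -2) = -2 (attained at k = 1)
  C[0][1] = min over k of (A[0][0] + B[0][1] = 7 + 2 = 9, A[0][1] + B[1][1] = 1 + 1 = 2) = 2 (attained at k = 1)
  C[1][0] = min over k of (A[1][0] + B[0][0] = -5 + 3 = -2, A[1][1] + B[1][0] = 1 + -3 = -2) = -2 (attained at k = 0)
  C[1][1] = min over k of (A[1][0] + B[0][1] = -5 + 2 = -3, A[1][1] + B[1][1] = 1 + 1 = 2) = -3 (attained at k = 0)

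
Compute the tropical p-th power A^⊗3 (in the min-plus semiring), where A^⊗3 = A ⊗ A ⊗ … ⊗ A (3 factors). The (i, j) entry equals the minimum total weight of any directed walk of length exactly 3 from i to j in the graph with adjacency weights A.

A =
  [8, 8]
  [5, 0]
A^⊗3 =
  [13, 8]
  [5, 0]

Each entry (A^⊗3)_ij equals the minimum over all length-3 walks i = v_0 → v_1 → … → v_3 = j of Σ_t A[v_t][v_{t+1}]. For example, for (i, j) = (0, 1) we minimise over 4 possible intermediate vertex sequences; the minimum is 8, attained along the walk 0 → 1 → 1 → 1.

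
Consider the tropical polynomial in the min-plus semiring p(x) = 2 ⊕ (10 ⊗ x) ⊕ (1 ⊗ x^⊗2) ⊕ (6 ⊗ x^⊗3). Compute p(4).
p(4) = 2

A tropical monomial a ⊗ x^⊗i evaluates to a + i · x. Evaluating each term at x = 4:
  Term 0 contributes 2 + 0 · 4 = 2
  Term 1 contributes 10 + 1 · 4 = 14
  Term 2 contributes 1 + 2 · 4 = 9
  Term 3 contributes 6 + 3 · 4 = 18
p(4) = ⊕ of these = min[2, 14, 9, 18] = 2.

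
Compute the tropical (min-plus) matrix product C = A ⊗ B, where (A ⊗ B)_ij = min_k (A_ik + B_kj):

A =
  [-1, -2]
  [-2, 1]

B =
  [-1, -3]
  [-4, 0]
A ⊗ B =
  [-6, -4]
  [-3, -5]

Apply the min-plus product entry-by-entry:
  C[0][0] = min over k of (A[0][0] + B[0][0] = -1 + -1 = -2, A[0][1] + B[1][0] = -2 + -4 = -6) = -6 (attained at k = 1)
  C[0][1] = min over k of (A[0][0] + B[0][1] = -1 + -3 = -4, A[0][1] + B[1][1] = -2 + 0 = -2) = -4 (attained at k = 0)
  C[1][0] = min over k of (A[1][0] + B[0][0] = -2 + -1 = -3, A[1][1] + B[1][0] = 1 + -4 = -3) = -3 (attained at k = 0)
  C[1][1] = min over k of (A[1][0] + B[0][1] = -2 + -3 = -5, A[1][1] + B[1][1] = 1 + 0 = 1) = -5 (attained at k = 0)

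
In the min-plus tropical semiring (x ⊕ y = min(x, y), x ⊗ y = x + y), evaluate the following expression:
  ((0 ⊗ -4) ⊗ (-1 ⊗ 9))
((0 ⊗ -4) ⊗ (-1 ⊗ 9)) = 4

Expand innermost to outermost. Recall ⊕ takes the minimum of its arguments and ⊗ takes their sum. Working out the expression ((0 ⊗ -4) ⊗ (-1 ⊗ 9)) gives 4.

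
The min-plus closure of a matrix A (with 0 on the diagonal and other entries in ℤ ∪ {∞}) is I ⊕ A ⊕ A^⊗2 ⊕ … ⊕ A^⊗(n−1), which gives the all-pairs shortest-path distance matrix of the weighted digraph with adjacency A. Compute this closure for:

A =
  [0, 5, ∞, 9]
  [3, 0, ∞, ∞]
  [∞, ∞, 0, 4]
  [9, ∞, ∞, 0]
Closure =
  [0, 5, ∞, 9]
  [3, 0, ∞, 12]
  [13, 18, 0, 4]
  [9, 14, ∞, 0]

This is the Floyd-Warshall all-pairs shortest-path computation. For each intermediate vertex k = 0, 1, …, 3, update dist[i][j] ← min(dist[i][j], dist[i][k] + dist[k][j]). The final matrix gives, for each (i, j), the minimum total weight of any directed path from i to j (possibly empty when i = j).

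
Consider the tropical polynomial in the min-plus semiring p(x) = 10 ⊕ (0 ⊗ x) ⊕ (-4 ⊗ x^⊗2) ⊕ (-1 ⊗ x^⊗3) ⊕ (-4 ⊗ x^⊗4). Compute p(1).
p(1) = -2

A tropical monomial a ⊗ x^⊗i evaluates to a + i · x. Evaluating each term at x = 1:
  Term 0 contributes 10 + 0 · 1 = 10
  Term 1 contributes 0 + 1 · 1 = 1
  Term 2 contributes -4 + 2 · 1 = -2
  Term 3 contributes -1 + 3 · 1 = 2
  Term 4 contributes -4 + 4 · 1 = 0
p(1) = ⊕ of these = min[10, 1, -2, 2, 0] = -2.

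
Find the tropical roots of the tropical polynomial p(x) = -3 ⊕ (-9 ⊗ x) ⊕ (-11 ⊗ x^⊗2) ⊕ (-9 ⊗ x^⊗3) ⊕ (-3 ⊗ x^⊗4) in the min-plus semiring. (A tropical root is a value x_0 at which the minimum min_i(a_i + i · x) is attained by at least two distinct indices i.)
Roots: {-6, -2, 2, 6}

Each tropical root is a break point of the lower envelope of the lines y = a_i + i · x (there are 5 lines, with slopes 0, 1, ..., 4). Only the lines that attain the minimum somewhere contribute to roots; other lines are dominated. Here the surviving (envelope) indices are i = 4, i = 3, i = 2, i = 1, i = 0.
Intersections between consecutive envelope lines give the roots: for adjacent envelope indices i < j the intersection is x = (a_i − a_j) / (j − i). Reading off the sorted break points: {-6, -2, 2, 6}.
Verification: at each break x_0, at least two indices attain the minimum of min_i(a_i + i · x_0).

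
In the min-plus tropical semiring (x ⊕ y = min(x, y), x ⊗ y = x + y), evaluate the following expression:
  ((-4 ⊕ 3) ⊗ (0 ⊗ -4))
((-4 ⊕ 3) ⊗ (0 ⊗ -4)) = -8

Expand innermost to outermost. Recall ⊕ takes the minimum of its arguments and ⊗ takes their sum. Working out the expression ((-4 ⊕ 3) ⊗ (0 ⊗ -4)) gives -8.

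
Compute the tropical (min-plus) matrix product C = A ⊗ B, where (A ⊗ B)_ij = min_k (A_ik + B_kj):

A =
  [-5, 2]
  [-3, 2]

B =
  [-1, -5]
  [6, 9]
A ⊗ B =
  [-6, -10]
  [-4, -8]

Apply the min-plus product entry-by-entry:
  C[0][0] = min over k of (A[0][0] + B[0][0] = -5 + -1 = -6, A[0][1] + B[1][0] = 2 + 6 = 8) = -6 (attained at k = 0)
  C[0][1] = min over k of (A[0][0] + B[0][1] = -5 + -5 = -10, A[0][1] + B[1][1] = 2 + 9 = 11) = -10 (attained at k = 0)
  C[1][0] = min over k of (A[1][0] + B[0][0] = -3 + -1 = -4, A[1][1] + B[1][0] = 2 + 6 = 8) = -4 (attained at k = 0)
  C[1][1] = min over k of (A[1][0] + B[0][1] = -3 + -5 = -8, A[1][1] + B[1][1] = 2 + 9 = 11) = -8 (attained at k = 0)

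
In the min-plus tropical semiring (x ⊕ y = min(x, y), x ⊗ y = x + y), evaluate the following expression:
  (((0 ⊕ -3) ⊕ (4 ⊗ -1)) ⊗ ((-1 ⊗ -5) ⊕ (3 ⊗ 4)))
(((0 ⊕ -3) ⊕ (4 ⊗ -1)) ⊗ ((-1 ⊗ -5) ⊕ (3 ⊗ 4))) = -9

Expand innermost to outermost. Recall ⊕ takes the minimum of its arguments and ⊗ takes their sum. Working out the expression (((0 ⊕ -3) ⊕ (4 ⊗ -1)) ⊗ ((-1 ⊗ -5) ⊕ (3 ⊗ 4))) gives -9.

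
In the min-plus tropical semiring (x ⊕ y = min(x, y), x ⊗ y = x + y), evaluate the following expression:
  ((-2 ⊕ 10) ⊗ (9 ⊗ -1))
((-2 ⊕ 10) ⊗ (9 ⊗ -1)) = 6

Expand innermost to outermost. Recall ⊕ takes the minimum of its arguments and ⊗ takes their sum. Working out the expression ((-2 ⊕ 10) ⊗ (9 ⊗ -1)) gives 6.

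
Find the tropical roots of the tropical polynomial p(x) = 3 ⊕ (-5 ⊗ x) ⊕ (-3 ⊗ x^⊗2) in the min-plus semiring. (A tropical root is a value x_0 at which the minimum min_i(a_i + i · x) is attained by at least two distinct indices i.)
Roots: {-2, 8}

Each tropical root is a break point of the lower envelope of the lines y = a_i + i · x (there are 3 lines, with slopes 0, 1, ..., 2). Only the lines that attain the minimum somewhere contribute to roots; other lines are dominated. Here the surviving (envelope) indices are i = 2, i = 1, i = 0.
Intersections between consecutive envelope lines give the roots: for adjacent envelope indices i < j the intersection is x = (a_i − a_j) / (j − i). Reading off the sorted break points: {-2, 8}.
Verification: at each break x_0, at least two indices attain the minimum of min_i(a_i + i · x_0).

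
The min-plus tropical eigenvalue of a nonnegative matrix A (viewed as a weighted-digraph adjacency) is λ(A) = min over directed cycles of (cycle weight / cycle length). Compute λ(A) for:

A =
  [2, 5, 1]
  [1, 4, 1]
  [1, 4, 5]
λ(A) = 1

Enumerate directed cycles and compute their means (weight / length). Sample:
  cycle 0 → 0: weight = 2, length = 1, mean = 2/1 ≈ 2.000
  cycle 1 → 1: weight = 4, length = 1, mean = 4/1 ≈ 4.000
  cycle 2 → 2: weight = 5, length = 1, mean = 5/1 ≈ 5.000
  cycle 0 → 1 → 0: weight = 6, length = 2, mean = 6/2 ≈ 3.000
  cycle 0 → 2 → 0: weight = 2, length = 2, mean = 2/2 ≈ 1.000
  cycle 1 → 0 → 1: weight = 6, length = 2, mean = 6/2 ≈ 3.000
Minimum mean = 1.000, attained e.g. along the cycle 0 → 2 → 0 with weight 2 and length 2. So λ(A) = 2/2 = 1.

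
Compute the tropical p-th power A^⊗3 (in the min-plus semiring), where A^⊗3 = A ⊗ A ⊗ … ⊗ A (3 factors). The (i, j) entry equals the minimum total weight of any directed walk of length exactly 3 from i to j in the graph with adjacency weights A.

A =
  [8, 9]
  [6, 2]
A^⊗3 =
  [17, 13]
  [10, 6]

Each entry (A^⊗3)_ij equals the minimum over all length-3 walks i = v_0 → v_1 → … → v_3 = j of Σ_t A[v_t][v_{t+1}]. For example, for (i, j) = (0, 1) we minimise over 4 possible intermediate vertex sequences; the minimum is 13, attained along the walk 0 → 1 → 1 → 1.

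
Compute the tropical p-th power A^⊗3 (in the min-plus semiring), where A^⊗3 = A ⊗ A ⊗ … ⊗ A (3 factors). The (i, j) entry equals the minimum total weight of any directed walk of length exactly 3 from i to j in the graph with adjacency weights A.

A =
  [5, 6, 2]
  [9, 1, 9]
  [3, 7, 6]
A^⊗3 =
  [10, 8, 7]
  [11, 3, 11]
  [8, 9, 10]

Each entry (A^⊗3)_ij equals the minimum over all length-3 walks i = v_0 → v_1 → … → v_3 = j of Σ_t A[v_t][v_{t+1}]. For example, for (i, j) = (0, 2) we minimise over 9 possible intermediate vertex sequences; the minimum is 7, attained along the walk 0 → 2 → 0 → 2.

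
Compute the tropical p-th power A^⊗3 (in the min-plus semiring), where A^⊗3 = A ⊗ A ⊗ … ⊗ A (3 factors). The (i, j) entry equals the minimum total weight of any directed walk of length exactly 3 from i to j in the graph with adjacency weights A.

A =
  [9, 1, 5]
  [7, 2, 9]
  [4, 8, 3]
A^⊗3 =
  [10, 5, 11]
  [11, 6, 13]
  [10, 7, 9]

Each entry (A^⊗3)_ij equals the minimum over all length-3 walks i = v_0 → v_1 → … → v_3 = j of Σ_t A[v_t][v_{t+1}]. For example, for (i, j) = (0, 2) we minimise over 9 possible intermediate vertex sequences; the minimum is 11, attained along the walk 0 → 2 → 2 → 2.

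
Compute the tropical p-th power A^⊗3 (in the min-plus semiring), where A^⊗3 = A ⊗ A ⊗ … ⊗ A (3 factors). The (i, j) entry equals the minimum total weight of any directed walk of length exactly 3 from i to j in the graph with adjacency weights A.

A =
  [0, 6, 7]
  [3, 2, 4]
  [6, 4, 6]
A^⊗3 =
  [0, 6, 7]
  [3, 6, 8]
  [6, 8, 10]

Each entry (A^⊗3)_ij equals the minimum over all length-3 walks i = v_0 → v_1 → … → v_3 = j of Σ_t A[v_t][v_{t+1}]. For example, for (i, j) = (0, 2) we minimise over 9 possible intermediate vertex sequences; the minimum is 7, attained along the walk 0 → 0 → 0 → 2.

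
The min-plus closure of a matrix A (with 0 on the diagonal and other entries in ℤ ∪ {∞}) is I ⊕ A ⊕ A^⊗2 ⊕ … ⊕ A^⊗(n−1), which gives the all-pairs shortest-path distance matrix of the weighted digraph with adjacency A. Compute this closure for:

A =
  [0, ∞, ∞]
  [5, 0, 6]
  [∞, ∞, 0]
Closure =
  [0, ∞, ∞]
  [5, 0, 6]
  [∞, ∞, 0]

This is the Floyd-Warshall all-pairs shortest-path computation. For each intermediate vertex k = 0, 1, …, 2, update dist[i][j] ← min(dist[i][j], dist[i][k] + dist[k][j]). The final matrix gives, for each (i, j), the minimum total weight of any directed path from i to j (possibly empty when i = j).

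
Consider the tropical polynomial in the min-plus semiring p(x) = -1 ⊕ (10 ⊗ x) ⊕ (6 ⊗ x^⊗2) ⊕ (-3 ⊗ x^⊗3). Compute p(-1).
p(-1) = -6

A tropical monomial a ⊗ x^⊗i evaluates to a + i · x. Evaluating each term at x = -1:
  Term 0 contributes -1 + 0 · -1 = -1
  Term 1 contributes 10 + 1 · -1 = 9
  Term 2 contributes 6 + 2 · -1 = 4
  Term 3 contributes -3 + 3 · -1 = -6
p(-1) = ⊕ of these = min[-1, 9, 4, -6] = -6.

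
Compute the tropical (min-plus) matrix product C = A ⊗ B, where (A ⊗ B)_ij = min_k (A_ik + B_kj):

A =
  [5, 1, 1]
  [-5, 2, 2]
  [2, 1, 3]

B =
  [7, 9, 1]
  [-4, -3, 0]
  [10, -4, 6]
A ⊗ B =
  [-3, -3, 1]
  [-2, -2, -4]
  [-3, -2, 1]

Apply the min-plus product entry-by-entry:
  C[0][0] = min over k of (A[0][0] + B[0][0] = 5 + 7 = 12, A[0][1] + B[1][0] = 1 + -4 = -3, A[0][2] + B[2][0] = 1 + 10 = 11) = -3 (attained at k = 1)
  C[0][1] = min over k of (A[0][0] + B[0][1] = 5 + 9 = 14, A[0][1] + B[1][1] = 1 + -3 = -2, A[0][2] + B[2][1] = 1 + -4 = -3) = -3 (attained at k = 2)
  C[0][2] = min over k of (A[0][0] + B[0][2] = 5 + 1 = 6, A[0][1] + B[1][2] = 1 + 0 = 1, A[0][2] + B[2][2] = 1 + 6 = 7) = 1 (attained at k = 1)
  C[1][0] = min over k of (A[1][0] + B[0][0] = -5 + 7 = 2, A[1][1] + B[1][0] = 2 + -4 = -2, A[1][2] + B[2][0] = 2 + 10 = 12) = -2 (attained at k = 1)
  C[1][1] = min over k of (A[1][0] + B[0][1] = -5 + 9 = 4, A[1][1] + B[1][1] = 2 + -3 = -1, A[1][2] + B[2][1] = 2 + -4 = -2) = -2 (attained at k = 2)
  C[1][2] = min over k of (A[1][0] + B[0][2] = -5 + 1 = -4, A[1][1] + B[1][2] = 2 + 0 = 2, A[1][2] + B[2][2] = 2 + 6 = 8) = -4 (attained at k = 0)
  C[2][0] = min over k of (A[2][0] + B[0][0] = 2 + 7 = 9, A[2][1] + B[1][0] = 1 + -4 = -3, A[2][2] + B[2][0] = 3 + 10 = 13) = -3 (attained at k = 1)
  C[2][1] = min over k of (A[2][0] + B[0][1] = 2 + 9 = 11, A[2][1] + B[1][1] = 1 + -3 = -2, A[2][2] + B[2][1] = 3 + -4 = -1) = -2 (attained at k = 1)
  C[2][2] = min over k of (A[2][0] + B[0][2] = 2 + 1 = 3, A[2][1] + B[1][2] = 1 + 0 = 1, A[2][2] + B[2][2] = 3 + 6 = 9) = 1 (attained at k = 1)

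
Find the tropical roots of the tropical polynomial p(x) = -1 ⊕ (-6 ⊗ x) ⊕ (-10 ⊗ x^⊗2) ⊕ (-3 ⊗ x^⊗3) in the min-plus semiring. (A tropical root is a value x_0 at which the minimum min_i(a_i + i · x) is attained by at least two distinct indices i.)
Roots: {-7, 4, 5}

Each tropical root is a break point of the lower envelope of the lines y = a_i + i · x (there are 4 lines, with slopes 0, 1, ..., 3). Only the lines that attain the minimum somewhere contribute to roots; other lines are dominated. Here the surviving (envelope) indices are i = 3, i = 2, i = 1, i = 0.
Intersections between consecutive envelope lines give the roots: for adjacent envelope indices i < j the intersection is x = (a_i − a_j) / (j − i). Reading off the sorted break points: {-7, 4, 5}.
Verification: at each break x_0, at least two indices attain the minimum of min_i(a_i + i · x_0).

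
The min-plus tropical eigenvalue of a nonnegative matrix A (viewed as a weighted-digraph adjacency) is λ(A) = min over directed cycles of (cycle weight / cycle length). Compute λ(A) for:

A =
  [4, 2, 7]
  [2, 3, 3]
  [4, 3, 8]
λ(A) = 2

Enumerate directed cycles and compute their means (weight / length). Sample:
  cycle 0 → 0: weight = 4, length = 1, mean = 4/1 ≈ 4.000
  cycle 1 → 1: weight = 3, length = 1, mean = 3/1 ≈ 3.000
  cycle 2 → 2: weight = 8, length = 1, mean = 8/1 ≈ 8.000
  cycle 0 → 1 → 0: weight = 4, length = 2, mean = 4/2 ≈ 2.000
  cycle 0 → 2 → 0: weight = 11, length = 2, mean = 11/2 ≈ 5.500
  cycle 1 → 0 → 1: weight = 4, length = 2, mean = 4/2 ≈ 2.000
Minimum mean = 2.000, attained e.g. along the cycle 0 → 1 → 0 with weight 4 and length 2. So λ(A) = 4/2 = 2.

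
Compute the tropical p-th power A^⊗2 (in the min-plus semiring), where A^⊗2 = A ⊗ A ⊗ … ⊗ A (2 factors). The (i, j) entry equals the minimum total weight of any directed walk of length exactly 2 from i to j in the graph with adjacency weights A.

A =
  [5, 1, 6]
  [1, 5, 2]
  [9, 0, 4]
A^⊗2 =
  [2, 6, 3]
  [6, 2, 6]
  [1, 4, 2]

Each entry (A^⊗2)_ij equals the minimum over all length-2 walks i = v_0 → v_1 → … → v_2 = j of Σ_t A[v_t][v_{t+1}]. For example, for (i, j) = (0, 2) we minimise over 3 possible intermediate vertex sequences; the minimum is 3, attained along the walk 0 → 1 → 2.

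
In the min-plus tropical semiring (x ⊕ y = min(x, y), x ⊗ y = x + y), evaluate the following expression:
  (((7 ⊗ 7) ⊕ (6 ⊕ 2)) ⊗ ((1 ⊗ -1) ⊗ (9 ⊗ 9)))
(((7 ⊗ 7) ⊕ (6 ⊕ 2)) ⊗ ((1 ⊗ -1) ⊗ (9 ⊗ 9))) = 20

Expand innermost to outermost. Recall ⊕ takes the minimum of its arguments and ⊗ takes their sum. Working out the expression (((7 ⊗ 7) ⊕ (6 ⊕ 2)) ⊗ ((1 ⊗ -1) ⊗ (9 ⊗ 9))) gives 20.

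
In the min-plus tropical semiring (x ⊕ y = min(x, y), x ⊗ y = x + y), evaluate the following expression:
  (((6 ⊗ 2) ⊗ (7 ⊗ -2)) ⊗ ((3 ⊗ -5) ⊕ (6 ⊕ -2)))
(((6 ⊗ 2) ⊗ (7 ⊗ -2)) ⊗ ((3 ⊗ -5) ⊕ (6 ⊕ -2))) = 11

Expand innermost to outermost. Recall ⊕ takes the minimum of its arguments and ⊗ takes their sum. Working out the expression (((6 ⊗ 2) ⊗ (7 ⊗ -2)) ⊗ ((3 ⊗ -5) ⊕ (6 ⊕ -2))) gives 11.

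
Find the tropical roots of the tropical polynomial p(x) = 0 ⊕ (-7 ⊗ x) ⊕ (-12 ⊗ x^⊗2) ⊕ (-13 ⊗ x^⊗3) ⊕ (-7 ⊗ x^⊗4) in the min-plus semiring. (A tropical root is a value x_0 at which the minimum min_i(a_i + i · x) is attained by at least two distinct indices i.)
Roots: {-6, 1, 5, 7}

Each tropical root is a break point of the lower envelope of the lines y = a_i + i · x (there are 5 lines, with slopes 0, 1, ..., 4). Only the lines that attain the minimum somewhere contribute to roots; other lines are dominated. Here the surviving (envelope) indices are i = 4, i = 3, i = 2, i = 1, i = 0.
Intersections between consecutive envelope lines give the roots: for adjacent envelope indices i < j the intersection is x = (a_i − a_j) / (j − i). Reading off the sorted break points: {-6, 1, 5, 7}.
Verification: at each break x_0, at least two indices attain the minimum of min_i(a_i + i · x_0).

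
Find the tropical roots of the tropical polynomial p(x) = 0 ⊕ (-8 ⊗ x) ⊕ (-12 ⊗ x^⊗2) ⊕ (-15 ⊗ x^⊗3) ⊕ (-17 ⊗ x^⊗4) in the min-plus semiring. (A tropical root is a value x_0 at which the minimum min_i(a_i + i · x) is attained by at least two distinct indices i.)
Roots: {2, 3, 4, 8}

Each tropical root is a break point of the lower envelope of the lines y = a_i + i · x (there are 5 lines, with slopes 0, 1, ..., 4). Only the lines that attain the minimum somewhere contribute to roots; other lines are dominated. Here the surviving (envelope) indices are i = 4, i = 3, i = 2, i = 1, i = 0.
Intersections between consecutive envelope lines give the roots: for adjacent envelope indices i < j the intersection is x = (a_i − a_j) / (j − i). Reading off the sorted break points: {2, 3, 4, 8}.
Verification: at each break x_0, at least two indices attain the minimum of min_i(a_i + i · x_0).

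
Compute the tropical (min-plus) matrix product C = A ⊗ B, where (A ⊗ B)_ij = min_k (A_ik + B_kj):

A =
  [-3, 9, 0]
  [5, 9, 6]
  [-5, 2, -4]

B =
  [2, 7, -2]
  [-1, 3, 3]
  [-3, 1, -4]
A ⊗ B =
  [-3, 1, -5]
  [3, 7, 2]
  [-7, -3, -8]

Apply the min-plus product entry-by-entry:
  C[0][0] = min over k of (A[0][0] + B[0][0] = -3 + 2 = -1, A[0][1] + B[1][0] = 9 + -1 = 8, A[0][2] + B[2][0] = 0 + -3 = -3) = -3 (attained at k = 2)
  C[0][1] = min over k of (A[0][0] + B[0][1] = -3 + 7 = 4, A[0][1] + B[1][1] = 9 + 3 = 12, A[0][2] + B[2][1] = 0 + 1 = 1) = 1 (attained at k = 2)
  C[0][2] = min over k of (A[0][0] + B[0][2] = -3 + -2 = -5, A[0][1] + B[1][2] = 9 + 3 = 12, A[0][2] + B[2][2] = 0 + -4 = -4) = -5 (attained at k = 0)
  C[1][0] = min over k of (A[1][0] + B[0][0] = 5 + 2 = 7, A[1][1] + B[1][0] = 9 + -1 = 8, A[1][2] + B[2][0] = 6 + -3 = 3) = 3 (attained at k = 2)
  C[1][1] = min over k of (A[1][0] + B[0][1] = 5 + 7 = 12, A[1][1] + B[1][1] = 9 + 3 = 12, A[1][2] + B[2][1] = 6 + 1 = 7) = 7 (attained at k = 2)
  C[1][2] = min over k of (A[1][0] + B[0][2] = 5 + -2 = 3, A[1][1] + B[1][2] = 9 + 3 = 12, A[1][2] + B[2][2] = 6 + -4 = 2) = 2 (attained at k = 2)
  C[2][0] = min over k of (A[2][0] + B[0][0] = -5 + 2 = -3, A[2][1] + B[1][0] = 2 + -1 = 1, A[2][2] + B[2][0] = -4 + -3 = -7) = -7 (attained at k = 2)
  C[2][1] = min over k of (A[2][0] + B[0][1] = -5 + 7 = 2, A[2][1] + B[1][1] = 2 + 3 = 5, A[2][2] + B[2][1] = -4 + 1 = -3) = -3 (attained at k = 2)
  C[2][2] = min over k of (A[2][0] + B[0][2] = -5 + -2 = -7, A[2][1] + B[1][2] = 2 + 3 = 5, A[2][2] + B[2][2] = -4 + -4 = -8) = -8 (attained at k = 2)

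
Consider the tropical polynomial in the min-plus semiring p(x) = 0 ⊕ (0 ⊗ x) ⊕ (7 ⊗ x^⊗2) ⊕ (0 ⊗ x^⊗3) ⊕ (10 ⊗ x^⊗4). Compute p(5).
p(5) = 0

A tropical monomial a ⊗ x^⊗i evaluates to a + i · x. Evaluating each term at x = 5:
  Term 0 contributes 0 + 0 · 5 = 0
  Term 1 contributes 0 + 1 · 5 = 5
  Term 2 contributes 7 + 2 · 5 = 17
  Term 3 contributes 0 + 3 · 5 = 15
  Term 4 contributes 10 + 4 · 5 = 30
p(5) = ⊕ of these = min[0, 5, 17, 15, 30] = 0.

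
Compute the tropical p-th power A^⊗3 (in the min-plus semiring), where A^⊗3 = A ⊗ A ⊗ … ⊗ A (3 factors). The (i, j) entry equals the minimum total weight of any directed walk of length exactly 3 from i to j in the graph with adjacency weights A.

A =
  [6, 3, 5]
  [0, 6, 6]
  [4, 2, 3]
A^⊗3 =
  [7, 6, 8]
  [3, 7, 8]
  [5, 5, 7]

Each entry (A^⊗3)_ij equals the minimum over all length-3 walks i = v_0 → v_1 → … → v_3 = j of Σ_t A[v_t][v_{t+1}]. For example, for (i, j) = (0, 2) we minimise over 9 possible intermediate vertex sequences; the minimum is 8, attained along the walk 0 → 1 → 0 → 2.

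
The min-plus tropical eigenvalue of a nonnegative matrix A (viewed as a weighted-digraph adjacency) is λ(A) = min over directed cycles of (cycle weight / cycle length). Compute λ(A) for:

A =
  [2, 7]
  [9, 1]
λ(A) = 1

Enumerate directed cycles and compute their means (weight / length). Sample:
  cycle 0 → 0: weight = 2, length = 1, mean = 2/1 ≈ 2.000
  cycle 1 → 1: weight = 1, length = 1, mean = 1/1 ≈ 1.000
  cycle 0 → 1 → 0: weight = 16, length = 2, mean = 16/2 ≈ 8.000
  cycle 1 → 0 → 1: weight = 16, length = 2, mean = 16/2 ≈ 8.000
Minimum mean = 1.000, attained e.g. along the cycle 1 → 1 with weight 1 and length 1. So λ(A) = 1/1 = 1.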